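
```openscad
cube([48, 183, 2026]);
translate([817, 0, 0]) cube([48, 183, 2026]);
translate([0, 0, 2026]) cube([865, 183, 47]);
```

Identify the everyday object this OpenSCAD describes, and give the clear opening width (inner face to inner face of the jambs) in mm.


A door frame. The clear opening width is 769 mm.

Two 2026 mm tall posts with a header on top — a door frame. The left jamb is 48 mm wide at x = 0; the right jamb starts at x = 817. The clear opening is 817 − 48 = 769 mm.


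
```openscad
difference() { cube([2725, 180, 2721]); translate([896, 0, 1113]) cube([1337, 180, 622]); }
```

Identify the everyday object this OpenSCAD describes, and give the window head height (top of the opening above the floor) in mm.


A wall with a window opening. The window head height is 1735 mm.

A wall with a rectangular opening subtracted — a window. Sill at z = 1113, opening 622 mm tall, so the head is at 1113 + 622 = 1735 mm.


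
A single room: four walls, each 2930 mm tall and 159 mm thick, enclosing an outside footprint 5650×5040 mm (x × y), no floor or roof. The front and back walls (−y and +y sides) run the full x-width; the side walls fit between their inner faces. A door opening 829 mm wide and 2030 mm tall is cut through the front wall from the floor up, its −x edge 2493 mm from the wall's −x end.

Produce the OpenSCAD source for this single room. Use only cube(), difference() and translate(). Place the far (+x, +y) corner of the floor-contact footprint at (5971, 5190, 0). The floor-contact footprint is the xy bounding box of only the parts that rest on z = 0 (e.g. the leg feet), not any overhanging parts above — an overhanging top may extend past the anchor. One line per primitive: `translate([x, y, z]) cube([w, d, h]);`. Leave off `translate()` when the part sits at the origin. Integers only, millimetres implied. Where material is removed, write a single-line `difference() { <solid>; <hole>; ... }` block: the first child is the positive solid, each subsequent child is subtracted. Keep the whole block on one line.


difference() { translate([321, 150, 0]) cube([5650, 159, 2930]); translate([2814, 150, 0]) cube([829, 159, 2030]); }
translate([321, 5031, 0]) cube([5650, 159, 2930]);
translate([321, 309, 0]) cube([159, 4722, 2930]);
translate([5812, 309, 0]) cube([159, 4722, 2930]);


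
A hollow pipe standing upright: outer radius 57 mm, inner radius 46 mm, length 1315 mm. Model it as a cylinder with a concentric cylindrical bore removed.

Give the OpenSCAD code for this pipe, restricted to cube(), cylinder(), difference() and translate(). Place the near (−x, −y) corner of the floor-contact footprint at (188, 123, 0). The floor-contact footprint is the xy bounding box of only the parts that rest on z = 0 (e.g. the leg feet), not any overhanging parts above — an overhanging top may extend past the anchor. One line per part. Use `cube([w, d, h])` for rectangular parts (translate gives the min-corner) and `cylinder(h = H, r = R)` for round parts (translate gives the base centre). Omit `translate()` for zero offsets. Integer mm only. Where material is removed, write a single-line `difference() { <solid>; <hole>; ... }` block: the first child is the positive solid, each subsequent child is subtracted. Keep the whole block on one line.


difference() { translate([245, 180, 0]) cylinder(h = 1315, r = 57); translate([245, 180, 0]) cylinder(h = 1315, r = 46); }


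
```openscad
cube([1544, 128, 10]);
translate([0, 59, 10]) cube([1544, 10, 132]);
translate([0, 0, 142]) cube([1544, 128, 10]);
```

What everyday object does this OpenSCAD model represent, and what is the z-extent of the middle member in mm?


An I-beam. The web height is 132 mm.

Two wide flanges with a thin centred web — an I-beam. Overall 152 mm minus two 10 mm flanges gives a web of 152 − 2·10 = 132 mm.


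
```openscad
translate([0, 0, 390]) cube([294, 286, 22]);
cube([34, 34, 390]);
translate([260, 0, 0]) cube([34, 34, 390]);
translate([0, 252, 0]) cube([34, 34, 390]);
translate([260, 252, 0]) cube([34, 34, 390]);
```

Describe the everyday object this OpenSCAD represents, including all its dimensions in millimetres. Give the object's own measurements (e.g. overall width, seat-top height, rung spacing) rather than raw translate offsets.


A four-legged stool. The seat is a 294×286×22 mm slab whose top surface is at z = 412 mm; four square legs, each 34×34 mm in cross-section, run from the floor (z = 0) to the underside of the seat, each flush with a corner of the seat.


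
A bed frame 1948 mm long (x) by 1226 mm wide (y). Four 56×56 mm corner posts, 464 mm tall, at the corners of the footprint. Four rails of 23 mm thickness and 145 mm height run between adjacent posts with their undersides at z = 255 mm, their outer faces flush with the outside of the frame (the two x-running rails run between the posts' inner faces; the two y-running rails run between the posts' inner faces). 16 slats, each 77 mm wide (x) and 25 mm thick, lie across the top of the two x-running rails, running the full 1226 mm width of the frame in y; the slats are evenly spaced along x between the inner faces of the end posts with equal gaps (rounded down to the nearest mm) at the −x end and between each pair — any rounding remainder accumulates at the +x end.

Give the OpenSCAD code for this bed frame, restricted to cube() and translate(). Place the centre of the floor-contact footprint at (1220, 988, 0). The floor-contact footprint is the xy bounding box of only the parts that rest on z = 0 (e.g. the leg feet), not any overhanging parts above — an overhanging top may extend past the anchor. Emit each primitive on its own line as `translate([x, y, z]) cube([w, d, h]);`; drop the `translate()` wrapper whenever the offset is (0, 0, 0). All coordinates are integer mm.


translate([246, 375, 0]) cube([56, 56, 464]);
translate([246, 1545, 0]) cube([56, 56, 464]);
translate([2138, 375, 0]) cube([56, 56, 464]);
translate([2138, 1545, 0]) cube([56, 56, 464]);
translate([302, 375, 255]) cube([1836, 23, 145]);
translate([302, 1578, 255]) cube([1836, 23, 145]);
translate([246, 431, 255]) cube([23, 1114, 145]);
translate([2171, 431, 255]) cube([23, 1114, 145]);
translate([337, 375, 400]) cube([77, 1226, 25]);
translate([449, 375, 400]) cube([77, 1226, 25]);
translate([561, 375, 400]) cube([77, 1226, 25]);
translate([673, 375, 400]) cube([77, 1226, 25]);
translate([785, 375, 400]) cube([77, 1226, 25]);
translate([897, 375, 400]) cube([77, 1226, 25]);
translate([1009, 375, 400]) cube([77, 1226, 25]);
translate([1121, 375, 400]) cube([77, 1226, 25]);
translate([1233, 375, 400]) cube([77, 1226, 25]);
translate([1345, 375, 400]) cube([77, 1226, 25]);
translate([1457, 375, 400]) cube([77, 1226, 25]);
translate([1569, 375, 400]) cube([77, 1226, 25]);
translate([1681, 375, 400]) cube([77, 1226, 25]);
translate([1793, 375, 400]) cube([77, 1226, 25]);
translate([1905, 375, 400]) cube([77, 1226, 25]);
translate([2017, 375, 400]) cube([77, 1226, 25]);


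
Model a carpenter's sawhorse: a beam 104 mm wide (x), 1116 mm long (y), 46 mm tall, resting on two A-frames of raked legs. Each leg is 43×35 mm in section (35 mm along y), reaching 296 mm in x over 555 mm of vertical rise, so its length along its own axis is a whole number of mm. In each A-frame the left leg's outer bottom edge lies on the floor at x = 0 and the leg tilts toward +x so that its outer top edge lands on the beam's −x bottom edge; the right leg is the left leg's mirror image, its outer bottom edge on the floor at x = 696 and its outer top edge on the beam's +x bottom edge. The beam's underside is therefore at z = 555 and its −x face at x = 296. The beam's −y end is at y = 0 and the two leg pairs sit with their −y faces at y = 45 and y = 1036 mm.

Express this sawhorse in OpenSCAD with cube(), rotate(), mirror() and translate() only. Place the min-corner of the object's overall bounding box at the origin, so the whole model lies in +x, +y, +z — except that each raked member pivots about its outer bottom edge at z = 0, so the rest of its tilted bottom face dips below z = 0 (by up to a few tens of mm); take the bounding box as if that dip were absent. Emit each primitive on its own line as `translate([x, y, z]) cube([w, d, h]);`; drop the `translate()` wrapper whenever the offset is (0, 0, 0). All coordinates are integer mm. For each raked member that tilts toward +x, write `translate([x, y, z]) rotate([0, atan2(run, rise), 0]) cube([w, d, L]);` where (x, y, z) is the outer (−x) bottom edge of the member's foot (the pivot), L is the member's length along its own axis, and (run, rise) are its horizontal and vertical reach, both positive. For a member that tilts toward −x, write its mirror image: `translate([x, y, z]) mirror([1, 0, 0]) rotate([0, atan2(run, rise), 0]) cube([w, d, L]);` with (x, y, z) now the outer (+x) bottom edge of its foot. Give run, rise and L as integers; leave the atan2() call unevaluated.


translate([296, 0, 555]) cube([104, 1116, 46]);
translate([0, 45, 0]) rotate([0, atan2(296, 555), 0]) cube([43, 35, 629]);
translate([696, 45, 0]) mirror([1, 0, 0]) rotate([0, atan2(296, 555), 0]) cube([43, 35, 629]);
translate([0, 1036, 0]) rotate([0, atan2(296, 555), 0]) cube([43, 35, 629]);
translate([696, 1036, 0]) mirror([1, 0, 0]) rotate([0, atan2(296, 555), 0]) cube([43, 35, 629]);


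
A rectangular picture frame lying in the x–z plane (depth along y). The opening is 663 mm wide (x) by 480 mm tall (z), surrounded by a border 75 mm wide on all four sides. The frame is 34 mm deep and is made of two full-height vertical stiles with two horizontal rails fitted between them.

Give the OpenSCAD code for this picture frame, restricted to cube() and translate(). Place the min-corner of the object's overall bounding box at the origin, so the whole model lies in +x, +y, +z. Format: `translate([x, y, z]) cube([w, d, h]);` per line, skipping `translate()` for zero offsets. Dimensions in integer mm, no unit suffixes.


cube([75, 34, 630]);
translate([738, 0, 0]) cube([75, 34, 630]);
translate([75, 0, 0]) cube([663, 34, 75]);
translate([75, 0, 555]) cube([663, 34, 75]);


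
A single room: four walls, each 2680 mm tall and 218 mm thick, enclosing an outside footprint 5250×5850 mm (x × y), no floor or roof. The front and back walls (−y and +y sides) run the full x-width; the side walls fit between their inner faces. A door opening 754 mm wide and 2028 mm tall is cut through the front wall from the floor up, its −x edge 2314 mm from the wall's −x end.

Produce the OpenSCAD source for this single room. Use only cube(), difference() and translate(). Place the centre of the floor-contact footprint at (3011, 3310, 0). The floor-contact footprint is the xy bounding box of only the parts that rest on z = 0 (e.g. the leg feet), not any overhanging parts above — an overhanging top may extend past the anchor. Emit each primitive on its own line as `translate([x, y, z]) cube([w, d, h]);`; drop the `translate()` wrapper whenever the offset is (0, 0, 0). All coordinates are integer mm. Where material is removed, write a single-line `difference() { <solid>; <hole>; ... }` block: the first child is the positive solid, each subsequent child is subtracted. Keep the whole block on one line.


difference() { translate([386, 385, 0]) cube([5250, 218, 2680]); translate([2700, 385, 0]) cube([754, 218, 2028]); }
translate([386, 6017, 0]) cube([5250, 218, 2680]);
translate([386, 603, 0]) cube([218, 5414, 2680]);
translate([5418, 603, 0]) cube([218, 5414, 2680]);


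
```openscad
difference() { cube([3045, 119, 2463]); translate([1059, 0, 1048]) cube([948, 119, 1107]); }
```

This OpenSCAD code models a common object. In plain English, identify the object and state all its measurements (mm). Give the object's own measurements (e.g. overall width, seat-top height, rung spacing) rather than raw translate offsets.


A wall 3045 mm long (x), 119 mm thick (y), 2463 mm tall, with a rectangular window opening cut through it. The opening is 948 mm wide and 1107 mm tall; its sill is at z = 1048 mm and its near (−x) edge is 1059 mm from the wall's −x end. The opening passes through the full wall thickness.


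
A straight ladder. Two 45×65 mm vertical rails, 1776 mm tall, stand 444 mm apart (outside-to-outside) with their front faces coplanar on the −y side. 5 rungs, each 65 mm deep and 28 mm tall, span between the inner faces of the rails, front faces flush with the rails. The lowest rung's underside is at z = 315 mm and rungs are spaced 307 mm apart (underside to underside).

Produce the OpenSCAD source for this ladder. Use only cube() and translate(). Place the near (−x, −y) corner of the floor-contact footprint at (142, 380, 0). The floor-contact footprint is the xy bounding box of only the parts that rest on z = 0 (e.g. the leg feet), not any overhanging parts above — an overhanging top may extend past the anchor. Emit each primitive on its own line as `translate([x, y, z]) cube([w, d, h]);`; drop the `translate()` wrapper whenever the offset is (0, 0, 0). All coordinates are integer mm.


// rung span = 444 - 2*45 = 354
// rung[k] z = 315 + k*307
translate([142, 380, 0]) cube([45, 65, 1776]);
translate([541, 380, 0]) cube([45, 65, 1776]);
translate([187, 380, 315]) cube([354, 65, 28]);
translate([187, 380, 622]) cube([354, 65, 28]);
translate([187, 380, 929]) cube([354, 65, 28]);
translate([187, 380, 1236]) cube([354, 65, 28]);
translate([187, 380, 1543]) cube([354, 65, 28]);


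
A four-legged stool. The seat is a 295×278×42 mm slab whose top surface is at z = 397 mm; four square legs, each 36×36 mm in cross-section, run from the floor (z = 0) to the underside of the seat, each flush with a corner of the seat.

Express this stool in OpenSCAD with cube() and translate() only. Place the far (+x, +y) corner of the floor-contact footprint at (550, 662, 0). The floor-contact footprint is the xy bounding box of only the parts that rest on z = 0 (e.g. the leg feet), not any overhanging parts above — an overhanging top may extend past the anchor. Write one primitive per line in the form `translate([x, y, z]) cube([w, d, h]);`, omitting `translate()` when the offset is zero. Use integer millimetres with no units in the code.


translate([255, 384, 355]) cube([295, 278, 42]);
translate([255, 384, 0]) cube([36, 36, 355]);
translate([514, 384, 0]) cube([36, 36, 355]);
translate([255, 626, 0]) cube([36, 36, 355]);
translate([514, 626, 0]) cube([36, 36, 355]);


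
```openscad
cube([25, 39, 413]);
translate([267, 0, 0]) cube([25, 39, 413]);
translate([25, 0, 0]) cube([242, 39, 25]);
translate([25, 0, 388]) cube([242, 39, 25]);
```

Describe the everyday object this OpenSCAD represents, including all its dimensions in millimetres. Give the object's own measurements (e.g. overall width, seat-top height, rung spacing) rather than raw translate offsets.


A rectangular picture frame lying in the x–z plane (depth along y). The opening is 242 mm wide (x) by 363 mm tall (z), surrounded by a border 25 mm wide on all four sides. The frame is 39 mm deep and is made of two full-height vertical stiles with two horizontal rails fitted between them.


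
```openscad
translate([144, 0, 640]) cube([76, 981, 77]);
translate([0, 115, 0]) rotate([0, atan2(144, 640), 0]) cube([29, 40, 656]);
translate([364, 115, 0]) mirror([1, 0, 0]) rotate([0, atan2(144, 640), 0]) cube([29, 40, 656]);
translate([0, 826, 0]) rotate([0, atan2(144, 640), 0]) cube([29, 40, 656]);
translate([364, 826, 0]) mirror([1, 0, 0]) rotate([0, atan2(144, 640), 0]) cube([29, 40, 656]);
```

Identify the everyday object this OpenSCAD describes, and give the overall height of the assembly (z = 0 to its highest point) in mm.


A sawhorse. The overall height is 717 mm.

A beam across two mirrored pairs of raked legs — a sawhorse. The beam's underside is at z = 640 (matching the legs' vertical rise in atan2(144, 640)) and the beam is 77 mm tall, so its top is at 640 + 77 = 717 mm. The raked legs top out at the beam's underside, so that is the highest point.


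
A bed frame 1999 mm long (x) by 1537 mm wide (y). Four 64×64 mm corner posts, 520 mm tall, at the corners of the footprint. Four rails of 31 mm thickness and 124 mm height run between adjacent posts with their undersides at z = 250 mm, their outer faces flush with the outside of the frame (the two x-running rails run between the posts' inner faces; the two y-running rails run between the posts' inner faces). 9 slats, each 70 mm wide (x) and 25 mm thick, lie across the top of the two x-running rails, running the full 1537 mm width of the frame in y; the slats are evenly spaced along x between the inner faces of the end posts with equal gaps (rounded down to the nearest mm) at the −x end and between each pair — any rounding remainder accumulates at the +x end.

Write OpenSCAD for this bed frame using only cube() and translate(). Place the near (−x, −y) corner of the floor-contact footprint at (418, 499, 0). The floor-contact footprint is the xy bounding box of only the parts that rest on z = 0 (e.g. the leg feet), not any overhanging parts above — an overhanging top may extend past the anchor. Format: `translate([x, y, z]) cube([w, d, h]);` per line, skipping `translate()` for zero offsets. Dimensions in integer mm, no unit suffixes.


// slat z = rail_z + rail_h = 250 + 124 = 374
// slat gap = ⌊(1871 − 9·70) / 10⌋ = 124
translate([418, 499, 0]) cube([64, 64, 520]);
translate([418, 1972, 0]) cube([64, 64, 520]);
translate([2353, 499, 0]) cube([64, 64, 520]);
translate([2353, 1972, 0]) cube([64, 64, 520]);
translate([482, 499, 250]) cube([1871, 31, 124]);
translate([482, 2005, 250]) cube([1871, 31, 124]);
translate([418, 563, 250]) cube([31, 1409, 124]);
translate([2386, 563, 250]) cube([31, 1409, 124]);
translate([606, 499, 374]) cube([70, 1537, 25]);
translate([800, 499, 374]) cube([70, 1537, 25]);
translate([994, 499, 374]) cube([70, 1537, 25]);
translate([1188, 499, 374]) cube([70, 1537, 25]);
translate([1382, 499, 374]) cube([70, 1537, 25]);
translate([1576, 499, 374]) cube([70, 1537, 25]);
translate([1770, 499, 374]) cube([70, 1537, 25]);
translate([1964, 499, 374]) cube([70, 1537, 25]);
translate([2158, 499, 374]) cube([70, 1537, 25]);


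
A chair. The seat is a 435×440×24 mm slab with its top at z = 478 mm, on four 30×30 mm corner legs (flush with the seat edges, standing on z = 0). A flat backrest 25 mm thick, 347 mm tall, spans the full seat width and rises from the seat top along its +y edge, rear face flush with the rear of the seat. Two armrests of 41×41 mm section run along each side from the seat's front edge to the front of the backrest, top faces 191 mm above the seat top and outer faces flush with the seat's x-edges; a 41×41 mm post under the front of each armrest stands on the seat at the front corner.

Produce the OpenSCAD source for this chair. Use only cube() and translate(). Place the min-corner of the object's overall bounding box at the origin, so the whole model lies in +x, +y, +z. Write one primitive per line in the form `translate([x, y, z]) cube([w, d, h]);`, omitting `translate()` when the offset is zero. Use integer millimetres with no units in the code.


translate([0, 0, 454]) cube([435, 440, 24]);
cube([30, 30, 454]);
translate([405, 0, 0]) cube([30, 30, 454]);
translate([0, 410, 0]) cube([30, 30, 454]);
translate([405, 410, 0]) cube([30, 30, 454]);
translate([0, 415, 478]) cube([435, 25, 347]);
translate([0, 0, 628]) cube([41, 415, 41]);
translate([394, 0, 628]) cube([41, 415, 41]);
translate([0, 0, 478]) cube([41, 41, 150]);
translate([394, 0, 478]) cube([41, 41, 150]);


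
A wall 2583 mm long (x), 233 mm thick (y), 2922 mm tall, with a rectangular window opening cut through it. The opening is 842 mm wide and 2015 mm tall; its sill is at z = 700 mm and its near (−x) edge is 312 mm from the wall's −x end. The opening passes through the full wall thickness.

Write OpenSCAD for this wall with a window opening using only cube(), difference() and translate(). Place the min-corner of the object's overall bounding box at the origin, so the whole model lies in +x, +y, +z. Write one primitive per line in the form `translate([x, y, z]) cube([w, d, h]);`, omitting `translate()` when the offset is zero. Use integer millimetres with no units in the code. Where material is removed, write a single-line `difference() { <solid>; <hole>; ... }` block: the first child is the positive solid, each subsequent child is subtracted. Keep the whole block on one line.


difference() { cube([2583, 233, 2922]); translate([312, 0, 700]) cube([842, 233, 2015]); }


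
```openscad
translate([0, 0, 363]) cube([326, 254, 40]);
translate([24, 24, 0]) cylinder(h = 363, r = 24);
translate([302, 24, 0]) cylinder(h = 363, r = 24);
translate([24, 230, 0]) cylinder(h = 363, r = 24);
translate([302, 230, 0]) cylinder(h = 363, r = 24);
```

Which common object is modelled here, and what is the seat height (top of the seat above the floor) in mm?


A stool. The seat height is 403 mm.

A 326×254×40 slab at z = 363 on four corner cylinders — a stool. The seat top is 363 + 40 = 403 mm.


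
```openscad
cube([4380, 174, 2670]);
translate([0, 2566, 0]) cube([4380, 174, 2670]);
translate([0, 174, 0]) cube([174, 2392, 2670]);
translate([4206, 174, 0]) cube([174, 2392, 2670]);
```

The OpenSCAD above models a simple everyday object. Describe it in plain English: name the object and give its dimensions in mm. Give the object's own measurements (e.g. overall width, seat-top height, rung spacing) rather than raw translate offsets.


The wall frame of a small rectangular building: four walls, each 2670 mm tall and 174 mm thick, enclosing a footprint 4380 mm (x) by 2740 mm (y) outside-to-outside, with no floor or roof. The front and back walls (the −y and +y sides) span the full width; the two side walls fit between them.


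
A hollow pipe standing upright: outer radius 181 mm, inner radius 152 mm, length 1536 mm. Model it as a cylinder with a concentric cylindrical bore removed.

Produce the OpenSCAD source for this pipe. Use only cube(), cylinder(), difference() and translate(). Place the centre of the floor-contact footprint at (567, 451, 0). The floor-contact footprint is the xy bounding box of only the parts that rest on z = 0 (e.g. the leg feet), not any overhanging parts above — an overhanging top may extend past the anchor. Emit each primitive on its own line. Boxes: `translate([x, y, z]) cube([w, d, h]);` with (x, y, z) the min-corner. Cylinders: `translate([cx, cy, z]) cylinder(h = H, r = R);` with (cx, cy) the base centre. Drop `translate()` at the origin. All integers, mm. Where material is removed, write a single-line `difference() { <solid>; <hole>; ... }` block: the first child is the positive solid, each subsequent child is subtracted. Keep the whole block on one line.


difference() { translate([567, 451, 0]) cylinder(h = 1536, r = 181); translate([567, 451, 0]) cylinder(h = 1536, r = 152); }


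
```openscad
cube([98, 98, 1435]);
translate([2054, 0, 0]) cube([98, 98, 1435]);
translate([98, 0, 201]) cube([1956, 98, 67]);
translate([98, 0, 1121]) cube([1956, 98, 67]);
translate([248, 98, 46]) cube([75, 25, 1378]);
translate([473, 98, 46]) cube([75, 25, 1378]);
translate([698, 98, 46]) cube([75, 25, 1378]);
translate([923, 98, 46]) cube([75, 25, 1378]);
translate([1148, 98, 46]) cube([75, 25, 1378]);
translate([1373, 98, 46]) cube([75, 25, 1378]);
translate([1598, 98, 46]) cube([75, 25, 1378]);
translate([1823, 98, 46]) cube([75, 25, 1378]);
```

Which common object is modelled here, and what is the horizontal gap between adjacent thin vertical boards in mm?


A fence section. The picket gap is 150 mm.

Two posts, two rails, 8 pickets — a fence section. Span 1956 mm holds 8 pickets of 75 mm with 9 equal gaps: ⌊(1956 − 8·75) / 9⌋ = 150 mm.


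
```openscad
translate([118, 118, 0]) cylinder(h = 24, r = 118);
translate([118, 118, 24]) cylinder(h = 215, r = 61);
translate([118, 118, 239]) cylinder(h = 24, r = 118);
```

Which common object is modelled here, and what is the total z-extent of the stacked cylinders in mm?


A spool. The overall height is 263 mm.

Three coaxial cylinders, large–small–large — a spool. Two 24 mm flanges and a 215 mm core give 24 + 215 + 24 = 263 mm.


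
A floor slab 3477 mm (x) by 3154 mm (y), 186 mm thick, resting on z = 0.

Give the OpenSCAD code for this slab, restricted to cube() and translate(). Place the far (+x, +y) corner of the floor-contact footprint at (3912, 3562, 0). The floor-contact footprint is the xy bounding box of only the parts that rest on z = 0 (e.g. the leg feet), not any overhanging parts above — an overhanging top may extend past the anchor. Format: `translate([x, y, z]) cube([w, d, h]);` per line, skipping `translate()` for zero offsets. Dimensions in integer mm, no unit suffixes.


translate([435, 408, 0]) cube([3477, 3154, 186]);


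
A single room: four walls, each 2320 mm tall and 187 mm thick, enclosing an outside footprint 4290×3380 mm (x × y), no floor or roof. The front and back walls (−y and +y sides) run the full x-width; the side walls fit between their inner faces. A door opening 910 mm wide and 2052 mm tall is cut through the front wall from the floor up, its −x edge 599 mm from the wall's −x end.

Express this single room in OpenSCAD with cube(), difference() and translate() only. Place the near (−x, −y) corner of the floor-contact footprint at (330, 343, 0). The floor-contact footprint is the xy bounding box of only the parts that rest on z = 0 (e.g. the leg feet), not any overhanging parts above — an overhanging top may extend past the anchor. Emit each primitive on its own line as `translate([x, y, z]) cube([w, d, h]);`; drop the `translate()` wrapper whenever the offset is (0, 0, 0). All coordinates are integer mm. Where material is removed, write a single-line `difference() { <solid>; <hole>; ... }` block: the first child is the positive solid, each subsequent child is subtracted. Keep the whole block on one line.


difference() { translate([330, 343, 0]) cube([4290, 187, 2320]); translate([929, 343, 0]) cube([910, 187, 2052]); }
translate([330, 3536, 0]) cube([4290, 187, 2320]);
translate([330, 530, 0]) cube([187, 3006, 2320]);
translate([4433, 530, 0]) cube([187, 3006, 2320]);


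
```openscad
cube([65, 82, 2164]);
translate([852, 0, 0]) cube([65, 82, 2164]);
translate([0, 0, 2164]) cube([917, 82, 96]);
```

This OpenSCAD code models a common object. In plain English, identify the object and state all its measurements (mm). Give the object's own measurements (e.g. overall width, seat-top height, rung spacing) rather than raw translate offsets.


A door frame. The clear opening is 787 mm wide and 2164 mm high. Two 65 mm wide jambs, 82 mm deep, stand either side of the opening from the floor to the top of the opening. A 96 mm thick head sits across the top of both jambs, spanning the full outside width of the frame.


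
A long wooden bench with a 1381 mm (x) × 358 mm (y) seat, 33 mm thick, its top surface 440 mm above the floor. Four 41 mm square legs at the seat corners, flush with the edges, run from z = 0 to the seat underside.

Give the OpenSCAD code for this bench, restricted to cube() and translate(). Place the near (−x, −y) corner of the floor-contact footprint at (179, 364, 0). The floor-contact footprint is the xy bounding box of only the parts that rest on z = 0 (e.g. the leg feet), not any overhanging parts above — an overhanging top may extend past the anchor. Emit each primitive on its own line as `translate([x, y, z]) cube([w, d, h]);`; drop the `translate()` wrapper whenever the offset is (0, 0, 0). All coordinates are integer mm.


translate([179, 364, 407]) cube([1381, 358, 33]);
translate([179, 364, 0]) cube([41, 41, 407]);
translate([179, 681, 0]) cube([41, 41, 407]);
translate([1519, 364, 0]) cube([41, 41, 407]);
translate([1519, 681, 0]) cube([41, 41, 407]);


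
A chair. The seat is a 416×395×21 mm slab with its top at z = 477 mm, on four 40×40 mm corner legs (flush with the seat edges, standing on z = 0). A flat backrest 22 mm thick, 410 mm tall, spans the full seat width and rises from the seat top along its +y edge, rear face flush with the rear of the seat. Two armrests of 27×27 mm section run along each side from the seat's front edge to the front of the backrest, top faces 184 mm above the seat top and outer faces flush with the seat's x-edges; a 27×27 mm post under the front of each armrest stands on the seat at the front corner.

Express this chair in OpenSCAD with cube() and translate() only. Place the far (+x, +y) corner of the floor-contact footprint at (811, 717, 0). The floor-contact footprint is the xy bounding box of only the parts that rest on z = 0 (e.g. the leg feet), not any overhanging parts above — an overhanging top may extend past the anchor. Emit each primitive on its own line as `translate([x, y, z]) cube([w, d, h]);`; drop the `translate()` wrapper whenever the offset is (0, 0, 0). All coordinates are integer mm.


translate([395, 322, 456]) cube([416, 395, 21]);
translate([395, 322, 0]) cube([40, 40, 456]);
translate([771, 322, 0]) cube([40, 40, 456]);
translate([395, 677, 0]) cube([40, 40, 456]);
translate([771, 677, 0]) cube([40, 40, 456]);
translate([395, 695, 477]) cube([416, 22, 410]);
translate([395, 322, 634]) cube([27, 373, 27]);
translate([784, 322, 634]) cube([27, 373, 27]);
translate([395, 322, 477]) cube([27, 27, 157]);
translate([784, 322, 477]) cube([27, 27, 157]);


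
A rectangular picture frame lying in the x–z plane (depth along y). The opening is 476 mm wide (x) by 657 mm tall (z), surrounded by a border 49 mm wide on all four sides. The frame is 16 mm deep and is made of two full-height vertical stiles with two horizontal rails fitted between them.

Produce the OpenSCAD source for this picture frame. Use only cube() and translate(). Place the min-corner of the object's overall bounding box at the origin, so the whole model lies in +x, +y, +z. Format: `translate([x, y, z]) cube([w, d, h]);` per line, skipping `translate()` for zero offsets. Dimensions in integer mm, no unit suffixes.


cube([49, 16, 755]);
translate([525, 0, 0]) cube([49, 16, 755]);
translate([49, 0, 0]) cube([476, 16, 49]);
translate([49, 0, 706]) cube([476, 16, 49]);


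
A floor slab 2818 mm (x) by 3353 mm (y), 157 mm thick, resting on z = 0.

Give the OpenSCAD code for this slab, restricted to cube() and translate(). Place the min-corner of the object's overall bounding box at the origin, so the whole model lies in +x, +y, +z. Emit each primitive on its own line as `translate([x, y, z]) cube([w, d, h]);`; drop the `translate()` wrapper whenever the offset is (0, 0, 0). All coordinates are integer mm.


cube([2818, 3353, 157]);


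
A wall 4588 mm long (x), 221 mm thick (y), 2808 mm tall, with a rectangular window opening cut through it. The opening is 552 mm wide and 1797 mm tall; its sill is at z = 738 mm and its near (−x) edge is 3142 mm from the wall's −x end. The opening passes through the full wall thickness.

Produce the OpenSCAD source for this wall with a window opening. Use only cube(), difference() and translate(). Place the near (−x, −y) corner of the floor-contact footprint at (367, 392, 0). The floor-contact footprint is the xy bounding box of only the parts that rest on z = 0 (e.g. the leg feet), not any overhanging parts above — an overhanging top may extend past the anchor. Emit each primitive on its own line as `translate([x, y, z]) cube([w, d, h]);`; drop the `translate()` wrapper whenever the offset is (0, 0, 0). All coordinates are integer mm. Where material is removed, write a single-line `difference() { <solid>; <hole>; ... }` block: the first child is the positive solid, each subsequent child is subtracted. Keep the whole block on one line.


difference() { translate([367, 392, 0]) cube([4588, 221, 2808]); translate([3509, 392, 738]) cube([552, 221, 1797]); }


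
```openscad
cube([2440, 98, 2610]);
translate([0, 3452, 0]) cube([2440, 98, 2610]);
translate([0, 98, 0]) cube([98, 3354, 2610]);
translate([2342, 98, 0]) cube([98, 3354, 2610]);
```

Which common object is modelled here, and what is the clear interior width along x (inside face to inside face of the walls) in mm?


A house (or room) frame. The interior width is 2244 mm.

Four 2610 mm walls enclosing a rectangle with no floor or roof — a room or house frame. Outside width is 2440 mm and wall thickness is 98 mm, so the interior width is 2440 − 2 × 98 = 2244 mm.


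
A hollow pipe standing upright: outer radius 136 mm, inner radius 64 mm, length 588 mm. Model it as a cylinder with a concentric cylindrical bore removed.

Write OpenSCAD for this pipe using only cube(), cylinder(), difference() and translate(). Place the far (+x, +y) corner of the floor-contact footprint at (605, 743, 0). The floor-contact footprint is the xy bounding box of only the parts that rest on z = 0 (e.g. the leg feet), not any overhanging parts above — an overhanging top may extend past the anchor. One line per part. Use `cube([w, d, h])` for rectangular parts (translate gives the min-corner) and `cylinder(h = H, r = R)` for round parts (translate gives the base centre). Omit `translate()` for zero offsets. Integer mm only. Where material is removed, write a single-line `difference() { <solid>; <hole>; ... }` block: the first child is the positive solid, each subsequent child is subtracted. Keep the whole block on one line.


difference() { translate([469, 607, 0]) cylinder(h = 588, r = 136); translate([469, 607, 0]) cylinder(h = 588, r = 64); }


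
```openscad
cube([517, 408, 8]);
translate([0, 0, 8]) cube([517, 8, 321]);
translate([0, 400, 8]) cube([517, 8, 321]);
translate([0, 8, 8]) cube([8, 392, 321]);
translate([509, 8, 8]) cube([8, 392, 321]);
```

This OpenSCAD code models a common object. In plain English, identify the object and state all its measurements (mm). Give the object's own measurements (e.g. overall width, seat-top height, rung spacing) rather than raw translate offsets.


An open-topped rectangular box: outside dimensions 517×408×329 mm, with a uniform wall and base thickness of 8 mm. The base is a full 517×408 slab on the floor; four walls sit on top of the base. The front and back walls (the −y and +y sides) span the full width; the two side walls fit between them.


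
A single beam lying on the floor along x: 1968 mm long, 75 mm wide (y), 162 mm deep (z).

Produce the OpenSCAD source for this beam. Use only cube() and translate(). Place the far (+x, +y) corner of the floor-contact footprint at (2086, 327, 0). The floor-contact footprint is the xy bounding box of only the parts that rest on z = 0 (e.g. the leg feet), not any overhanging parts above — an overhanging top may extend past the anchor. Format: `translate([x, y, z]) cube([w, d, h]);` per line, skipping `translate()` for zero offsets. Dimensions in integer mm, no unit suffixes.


translate([118, 252, 0]) cube([1968, 75, 162]);


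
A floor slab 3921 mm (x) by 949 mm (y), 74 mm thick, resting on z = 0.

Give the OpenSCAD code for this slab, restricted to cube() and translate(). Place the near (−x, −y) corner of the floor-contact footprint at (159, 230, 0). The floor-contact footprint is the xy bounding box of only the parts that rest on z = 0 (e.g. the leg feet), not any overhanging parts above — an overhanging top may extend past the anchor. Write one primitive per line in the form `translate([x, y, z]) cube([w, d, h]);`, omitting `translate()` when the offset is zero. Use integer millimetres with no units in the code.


translate([159, 230, 0]) cube([3921, 949, 74]);


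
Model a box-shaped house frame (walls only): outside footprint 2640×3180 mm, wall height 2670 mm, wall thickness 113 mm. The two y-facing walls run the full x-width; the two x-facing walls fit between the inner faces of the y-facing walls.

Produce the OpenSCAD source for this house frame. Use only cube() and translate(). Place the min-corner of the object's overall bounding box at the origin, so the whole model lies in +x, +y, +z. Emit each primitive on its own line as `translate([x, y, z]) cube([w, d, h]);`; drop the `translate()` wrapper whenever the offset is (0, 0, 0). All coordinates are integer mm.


cube([2640, 113, 2670]);
translate([0, 3067, 0]) cube([2640, 113, 2670]);
translate([0, 113, 0]) cube([113, 2954, 2670]);
translate([2527, 113, 0]) cube([113, 2954, 2670]);


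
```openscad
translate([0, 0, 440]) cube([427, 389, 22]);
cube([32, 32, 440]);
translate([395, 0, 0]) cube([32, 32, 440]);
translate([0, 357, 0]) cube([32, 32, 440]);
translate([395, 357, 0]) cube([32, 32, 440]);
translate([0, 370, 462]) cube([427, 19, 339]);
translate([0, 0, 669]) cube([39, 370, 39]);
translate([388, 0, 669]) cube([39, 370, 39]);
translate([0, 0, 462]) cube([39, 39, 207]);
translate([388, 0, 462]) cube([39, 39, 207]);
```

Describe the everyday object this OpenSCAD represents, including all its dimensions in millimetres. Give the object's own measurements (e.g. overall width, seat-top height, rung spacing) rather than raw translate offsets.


A chair. The seat is a 427×389×22 mm slab with its top at z = 462 mm, on four 32×32 mm corner legs (flush with the seat edges, standing on z = 0). A flat backrest 19 mm thick, 339 mm tall, spans the full seat width and rises from the seat top along its +y edge, rear face flush with the rear of the seat. Two armrests of 39×39 mm section run along each side from the seat's front edge to the front of the backrest, top faces 246 mm above the seat top and outer faces flush with the seat's x-edges; a 39×39 mm post under the front of each armrest stands on the seat at the front corner.


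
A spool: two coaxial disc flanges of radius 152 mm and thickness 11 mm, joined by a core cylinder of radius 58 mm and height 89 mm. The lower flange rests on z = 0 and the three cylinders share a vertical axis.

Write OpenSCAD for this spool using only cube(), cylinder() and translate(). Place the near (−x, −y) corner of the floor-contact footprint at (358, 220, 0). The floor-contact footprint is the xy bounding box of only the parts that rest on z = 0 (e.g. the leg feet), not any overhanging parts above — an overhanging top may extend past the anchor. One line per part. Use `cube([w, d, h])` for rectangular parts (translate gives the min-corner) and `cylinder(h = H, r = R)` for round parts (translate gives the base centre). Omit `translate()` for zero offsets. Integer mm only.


translate([510, 372, 0]) cylinder(h = 11, r = 152);
translate([510, 372, 11]) cylinder(h = 89, r = 58);
translate([510, 372, 100]) cylinder(h = 11, r = 152);


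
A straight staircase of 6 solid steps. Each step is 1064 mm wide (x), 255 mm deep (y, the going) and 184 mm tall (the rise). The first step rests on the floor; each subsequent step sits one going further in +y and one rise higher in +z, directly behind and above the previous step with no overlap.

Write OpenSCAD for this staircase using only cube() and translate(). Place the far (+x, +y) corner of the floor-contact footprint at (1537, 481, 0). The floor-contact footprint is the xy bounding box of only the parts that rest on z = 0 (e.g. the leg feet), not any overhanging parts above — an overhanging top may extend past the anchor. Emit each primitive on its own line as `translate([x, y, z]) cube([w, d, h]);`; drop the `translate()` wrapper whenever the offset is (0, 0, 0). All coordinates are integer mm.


translate([473, 226, 0]) cube([1064, 255, 184]);
translate([473, 481, 184]) cube([1064, 255, 184]);
translate([473, 736, 368]) cube([1064, 255, 184]);
translate([473, 991, 552]) cube([1064, 255, 184]);
translate([473, 1246, 736]) cube([1064, 255, 184]);
translate([473, 1501, 920]) cube([1064, 255, 184]);


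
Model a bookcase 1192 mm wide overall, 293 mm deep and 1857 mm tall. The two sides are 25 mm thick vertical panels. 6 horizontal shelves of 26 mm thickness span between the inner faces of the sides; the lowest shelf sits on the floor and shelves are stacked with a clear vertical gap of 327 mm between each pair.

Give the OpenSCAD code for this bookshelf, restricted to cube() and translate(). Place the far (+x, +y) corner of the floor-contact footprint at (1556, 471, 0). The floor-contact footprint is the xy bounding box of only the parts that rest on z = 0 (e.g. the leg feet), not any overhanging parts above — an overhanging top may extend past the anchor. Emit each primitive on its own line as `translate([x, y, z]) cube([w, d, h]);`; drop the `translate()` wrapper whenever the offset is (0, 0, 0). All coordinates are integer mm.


translate([364, 178, 0]) cube([25, 293, 1857]);
translate([1531, 178, 0]) cube([25, 293, 1857]);
translate([389, 178, 0]) cube([1142, 293, 26]);
translate([389, 178, 353]) cube([1142, 293, 26]);
translate([389, 178, 706]) cube([1142, 293, 26]);
translate([389, 178, 1059]) cube([1142, 293, 26]);
translate([389, 178, 1412]) cube([1142, 293, 26]);
translate([389, 178, 1765]) cube([1142, 293, 26]);
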